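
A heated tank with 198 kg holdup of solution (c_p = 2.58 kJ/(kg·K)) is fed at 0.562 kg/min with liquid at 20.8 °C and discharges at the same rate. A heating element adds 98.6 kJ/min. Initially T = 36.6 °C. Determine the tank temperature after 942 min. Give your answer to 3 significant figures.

85.2 °C

M c_p dT/dt = ṁ c_p (T_in − T) + Q̇.
Rearrange: dT/dt = (T_ss − T)/τ with τ = M/ṁ = 352.31 min and T_ss = T_in + Q̇/(ṁ c_p) = 88.802 °C.
This is linear first-order; T(t) = T_ss + (T₀ − T_ss) e^(−t/τ).
T(942) = 88.802 + (-52.202)·e^(−942/352.31) = 88.802 + (-52.202)·0.068992 = 85.200 °C.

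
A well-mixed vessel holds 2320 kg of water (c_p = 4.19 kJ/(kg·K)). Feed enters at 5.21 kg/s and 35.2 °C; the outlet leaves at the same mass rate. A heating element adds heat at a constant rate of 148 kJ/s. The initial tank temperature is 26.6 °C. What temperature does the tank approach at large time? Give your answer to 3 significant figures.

42.0 °C

M c_p dT/dt = ṁ c_p (T_in − T) + Q̇.
At steady state dT/dt = 0 ⇒ T_ss = T_in + Q̇/(ṁ c_p) = 35.2 + 148/(5.21·4.19) = 41.980 °C.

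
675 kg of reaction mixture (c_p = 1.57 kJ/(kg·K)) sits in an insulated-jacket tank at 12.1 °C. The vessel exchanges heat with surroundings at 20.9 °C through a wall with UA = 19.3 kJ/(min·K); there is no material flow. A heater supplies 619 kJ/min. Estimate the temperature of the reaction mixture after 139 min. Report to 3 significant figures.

Lumped-capacitance energy balance: M c_p dT/dt = UA(T_amb − T) + Q̇.
dT/dt = (T_ss − T)/τ with T_ss = T_amb + Q̇/UA = 20.9 + 619/19.3 = 52.973 °C, τ = M c_p/UA = 675·1.57/19.3 = 54.909 min.
Solution: T(t) = T_ss + (T₀ − T_ss) e^(−t/τ).
T(139) = 52.973 + (-40.873)·0.079544 = 49.721 °C.

49.7 °C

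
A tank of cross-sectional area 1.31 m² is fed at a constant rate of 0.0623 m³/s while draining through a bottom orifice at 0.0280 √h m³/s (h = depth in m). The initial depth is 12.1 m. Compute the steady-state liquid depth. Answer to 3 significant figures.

4.95 m

Level balance: A dh/dt = 0.0623 − 0.0280 √h. Setting dh/dt = 0:
Q_in = 0.0280 √h_ss ⇒ √h_ss = 0.0623/0.0280 = 2.2250.
h_ss = 2.2250² = 4.9506 m. (Since h₀ = 12.1 m > h_ss, the level will fall toward this value.)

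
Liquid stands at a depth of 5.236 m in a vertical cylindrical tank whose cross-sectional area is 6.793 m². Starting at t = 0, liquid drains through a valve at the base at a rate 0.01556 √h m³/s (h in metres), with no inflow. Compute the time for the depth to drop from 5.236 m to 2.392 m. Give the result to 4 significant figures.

647.5 s

A dh/dt = −Q_out = −0.01556 √h.
This is separable: 2 d(√h)/dt = −0.01556/A, so √h = √h₀ − (0.01556/(2A)) t.
t = 2A(√h₀ − √h)/0.01556 = 2·6.793·(√5.236 − √2.392)/0.01556
  = 13.5860 × (2.28823 − 1.54661) / 0.01556 = 647.537 s.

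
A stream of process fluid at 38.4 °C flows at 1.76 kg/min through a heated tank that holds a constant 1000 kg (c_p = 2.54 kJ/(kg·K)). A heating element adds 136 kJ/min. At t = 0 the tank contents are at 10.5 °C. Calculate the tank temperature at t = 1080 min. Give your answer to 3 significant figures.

60.1 °C

Heat balance on the well-mixed liquid: M c_p dT/dt = ṁ c_p (T_in − T) + 136.
τ = M/ṁ = 568.18 min; T_ss = T_in + Q̇/(ṁ c_p) = 38.4 + 136/(1.76·2.54) = 68.822 °C.
Solution: T(t) = T_ss + (T₀ − T_ss) e^(−t/τ).
T(1080) = 68.822 + (-58.322)·e^(−1080/568.18) = 68.822 + (-58.322)·0.14945 = 60.106 °C.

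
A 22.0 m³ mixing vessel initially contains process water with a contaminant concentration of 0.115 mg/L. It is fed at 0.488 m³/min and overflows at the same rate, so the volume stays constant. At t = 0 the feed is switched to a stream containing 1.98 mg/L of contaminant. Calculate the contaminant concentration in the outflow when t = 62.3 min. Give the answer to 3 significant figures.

1.51 mg/L

Species balance on the tank: V dC/dt = Q(C_in − C).
So dC/dt = (C_in − C)/τ with τ = V/Q = 22.0/0.488 = 45.082 min.
Integrating: C(t) = C_in + (C₀ − C_in) e^(−t/τ).
C(62.3) = 1.98 + (0.115 − 1.98)·e^(−62.3/45.082) = 1.98 + (-1.8650)·0.25109 = 1.5117 mg/L.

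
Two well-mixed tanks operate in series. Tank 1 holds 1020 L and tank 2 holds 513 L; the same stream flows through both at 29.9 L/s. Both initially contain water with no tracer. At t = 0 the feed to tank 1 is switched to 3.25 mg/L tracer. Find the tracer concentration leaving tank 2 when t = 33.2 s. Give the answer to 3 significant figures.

Each tank obeys Vᵢ dCᵢ/dt = Q(Cᵢ₋₁ − Cᵢ), so τᵢ = Vᵢ/Q.
τ₁ = 1020/29.9 = 34.114 s; τ₂ = 513/29.9 = 17.157 s.
Solving the cascade with C₁(0)=C₂(0)=0 gives C₂(t) = C_in[1 − (τ₁ e^(−t/τ₁) − τ₂ e^(−t/τ₂))/(τ₁ − τ₂)].
At t = 33.2: e^(−t/τ₁) = 0.37787, e^(−t/τ₂) = 0.14442.
C₂ = 3.25·[1 − (34.114·0.37787 − 17.157·0.14442)/(16.957)] = 3.25·0.38592 = 1.2542 mg/L.

1.25 mg/L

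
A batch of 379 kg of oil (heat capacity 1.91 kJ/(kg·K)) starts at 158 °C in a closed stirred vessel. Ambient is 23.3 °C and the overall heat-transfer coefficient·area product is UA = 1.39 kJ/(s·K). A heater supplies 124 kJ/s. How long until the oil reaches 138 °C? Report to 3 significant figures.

302 s

Heat balance on the well-mixed liquid: M c_p dT/dt = −UA(T − T_amb) + Q̇.
τ = M c_p/UA = 520.78 s; T_ss = T_amb + Q̇/UA = 23.3 + 124/1.39 = 112.51 °C.
T(t) = T_ss + (T₀ − T_ss)e^(−t/τ); set T = 138:
t = −τ ln[(T − T_ss)/(T₀ − T_ss)] = −520.78 · ln(0.56036) = 301.63 s.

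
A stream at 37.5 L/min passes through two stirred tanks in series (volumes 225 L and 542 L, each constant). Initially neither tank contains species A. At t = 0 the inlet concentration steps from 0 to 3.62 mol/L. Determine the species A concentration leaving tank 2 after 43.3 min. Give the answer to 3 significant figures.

Species balance on tank i: dCᵢ/dt = (Cᵢ₋₁ − Cᵢ)/τᵢ with τᵢ = Vᵢ/Q.
τ₁ = 225/37.5 = 6.0000 min; τ₂ = 542/37.5 = 14.453 min.
Solving the cascade with C₁(0)=C₂(0)=0 gives C₂(t) = C_in[1 − (τ₁ e^(−t/τ₁) − τ₂ e^(−t/τ₂))/(τ₁ − τ₂)].
At t = 43.3: e^(−t/τ₁) = 0.00073425, e^(−t/τ₂) = 0.049994.
C₂ = 3.62·[1 − (6.0000·0.00073425 − 14.453·0.049994)/(-8.4533)] = 3.62·0.91504 = 3.3125 mol/L.

3.31 mol/L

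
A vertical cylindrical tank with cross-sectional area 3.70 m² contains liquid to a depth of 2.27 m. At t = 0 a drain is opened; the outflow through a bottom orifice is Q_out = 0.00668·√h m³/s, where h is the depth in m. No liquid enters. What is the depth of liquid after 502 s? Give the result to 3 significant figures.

A dh/dt = −Q_out = −0.00668 √h.
∫ h^(−1/2) dh = −(0.00668/A) ∫ dt, giving 2√h = 2√h₀ − (0.00668/A) t.
√h = √2.27 − 0.00668·502/(2·3.70) = 1.5067 − 0.45316 = 1.0535.
h = 1.0535² = 1.1099 m.

1.11 m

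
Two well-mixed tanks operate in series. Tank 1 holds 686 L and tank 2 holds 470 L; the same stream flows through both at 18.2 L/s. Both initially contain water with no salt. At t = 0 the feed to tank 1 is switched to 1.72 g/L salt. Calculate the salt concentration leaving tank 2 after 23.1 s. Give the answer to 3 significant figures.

0.290 g/L

Species balance on tank i: dCᵢ/dt = (Cᵢ₋₁ − Cᵢ)/τᵢ with τᵢ = Vᵢ/Q.
τ₁ = 686/18.2 = 37.692 s; τ₂ = 470/18.2 = 25.824 s.
Solving the cascade with C₁(0)=C₂(0)=0 gives C₂(t) = C_in[1 − (τ₁ e^(−t/τ₁) − τ₂ e^(−t/τ₂))/(τ₁ − τ₂)].
At t = 23.1: e^(−t/τ₁) = 0.54180, e^(−t/τ₂) = 0.40881.
C₂ = 1.72·[1 − (37.692·0.54180 − 25.824·0.40881)/(11.868)] = 1.72·0.16882 = 0.29036 g/L.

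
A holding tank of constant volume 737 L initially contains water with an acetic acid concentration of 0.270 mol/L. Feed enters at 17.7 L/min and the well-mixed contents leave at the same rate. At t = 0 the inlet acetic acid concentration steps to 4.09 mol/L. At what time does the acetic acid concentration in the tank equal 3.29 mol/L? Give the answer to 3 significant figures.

Species balance: V dC/dt = Q(C_in − C) ⇒ τ = V/Q = 41.638 min.
C(t) = C_in + (C₀ − C_in) e^(−t/τ). Set C = 3.29 and solve for t:
e^(−t/τ) = (C − C_in)/(C₀ − C_in) = (3.29 − 4.09)/(0.270 − 4.09) = 0.20942
t = −τ ln(…) = 41.638 × 1.5634 = 65.097 min.

65.1 min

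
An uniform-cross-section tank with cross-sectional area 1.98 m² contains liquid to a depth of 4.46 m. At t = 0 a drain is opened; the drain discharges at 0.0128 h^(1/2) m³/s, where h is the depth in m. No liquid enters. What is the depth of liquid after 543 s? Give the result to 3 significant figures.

Mass balance (ρ constant): A dh/dt = −0.0128 √h.
∫ h^(−1/2) dh = −(0.0128/A) ∫ dt, giving 2√h = 2√h₀ − (0.0128/A) t.
√h = √4.46 − 0.0128·543/(2·1.98) = 2.1119 − 1.7552 = 0.35672.
h = 0.35672² = 0.12725 m.

0.127 m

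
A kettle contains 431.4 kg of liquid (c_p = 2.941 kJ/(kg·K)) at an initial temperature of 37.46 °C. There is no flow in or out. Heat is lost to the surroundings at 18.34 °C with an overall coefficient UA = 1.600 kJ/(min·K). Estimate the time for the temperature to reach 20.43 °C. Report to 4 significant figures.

Energy balance: M c_p dT/dt = −UA(T − T_amb).
τ = M c_p/UA = 792.967 min; T_ss = T_amb = 18.3400 °C.
T(t) = T_ss + (T₀ − T_ss)e^(−t/τ); set T = 20.43:
t = −τ ln[(T − T_ss)/(T₀ − T_ss)] = −792.967 · ln(0.109310) = 1755.29 min.

1755 min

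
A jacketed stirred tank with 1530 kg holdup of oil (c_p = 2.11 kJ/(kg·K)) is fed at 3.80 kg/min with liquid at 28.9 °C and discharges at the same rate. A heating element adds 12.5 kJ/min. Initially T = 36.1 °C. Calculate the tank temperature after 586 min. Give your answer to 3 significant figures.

M c_p dT/dt = ṁ c_p (T_in − T) + Q̇.
Rearrange: dT/dt = (T_ss − T)/τ with τ = M/ṁ = 402.63 min and T_ss = T_in + Q̇/(ṁ c_p) = 30.459 °C.
Solution: T(t) = T_ss + (T₀ − T_ss) e^(−t/τ).
T(586) = 30.459 + (5.6410)·e^(−586/402.63) = 30.459 + (5.6410)·0.23330 = 31.775 °C.

31.8 °C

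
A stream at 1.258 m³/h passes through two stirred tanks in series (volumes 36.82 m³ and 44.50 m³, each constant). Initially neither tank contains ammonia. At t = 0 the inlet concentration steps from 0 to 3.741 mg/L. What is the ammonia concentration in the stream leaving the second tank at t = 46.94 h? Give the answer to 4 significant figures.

Time constants: τᵢ = Vᵢ/Q for each well-mixed tank.
τ₁ = 36.82/1.258 = 29.2687 h; τ₂ = 44.50/1.258 = 35.3736 h.
Solving the cascade with C₁(0)=C₂(0)=0 gives C₂(t) = C_in[1 − (τ₁ e^(−t/τ₁) − τ₂ e^(−t/τ₂))/(τ₁ − τ₂)].
At t = 46.94: e^(−t/τ₁) = 0.201138, e^(−t/τ₂) = 0.265278.
C₂ = 3.741·[1 − (29.2687·0.201138 − 35.3736·0.265278)/(-6.10493)] = 3.741·0.427221 = 1.59823 mg/L.

1.598 mg/L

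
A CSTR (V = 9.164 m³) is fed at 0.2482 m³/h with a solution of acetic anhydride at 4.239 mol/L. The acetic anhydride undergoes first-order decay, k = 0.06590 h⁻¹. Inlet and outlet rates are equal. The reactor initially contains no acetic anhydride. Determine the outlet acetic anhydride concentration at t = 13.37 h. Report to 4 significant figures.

0.8786 mol/L

V dC/dt = Q(C_in − C) − k V C.
dC/dt = (Q/V) C_in − (Q/V + k) C; effective rate a = Q/V + k = 0.0270842 + 0.06590 = 0.0929842 h⁻¹.
C_ss = Q C_in/(Q + kV) = 1.23473 mol/L; C(t) = C_ss + (C₀ − C_ss) e^(−a t).
C(13.37) = 1.23473 + (-1.23473)·e^(−0.0929842·13.37) = 1.23473 + (-1.23473)·0.288460 = 0.878557 mol/L.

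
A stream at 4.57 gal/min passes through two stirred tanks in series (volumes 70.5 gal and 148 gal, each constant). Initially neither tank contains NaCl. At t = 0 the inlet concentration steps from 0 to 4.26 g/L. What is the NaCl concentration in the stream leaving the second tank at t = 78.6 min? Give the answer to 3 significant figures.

Each tank obeys Vᵢ dCᵢ/dt = Q(Cᵢ₋₁ − Cᵢ), so τᵢ = Vᵢ/Q.
τ₁ = 70.5/4.57 = 15.427 min; τ₂ = 148/4.57 = 32.385 min.
Solving the cascade with C₁(0)=C₂(0)=0 gives C₂(t) = C_in[1 − (τ₁ e^(−t/τ₁) − τ₂ e^(−t/τ₂))/(τ₁ − τ₂)].
At t = 78.6: e^(−t/τ₁) = 0.0061269, e^(−t/τ₂) = 0.088298.
C₂ = 4.26·[1 − (15.427·0.0061269 − 32.385·0.088298)/(-16.958)] = 4.26·0.83695 = 3.5654 g/L.

3.57 g/L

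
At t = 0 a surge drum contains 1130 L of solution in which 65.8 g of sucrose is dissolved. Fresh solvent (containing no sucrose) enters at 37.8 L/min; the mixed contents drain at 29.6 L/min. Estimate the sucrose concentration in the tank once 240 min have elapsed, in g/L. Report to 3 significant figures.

Let m(t) be the amount of sucrose. Volume: V(t) = V₀ + (Q_in − Q_out) t = 1130 + 8.2000 t; V(240) = 3098.0 L.
Solute balance: dm/dt = 0 − Q_out C = −Q_out m/V(t).
Separate: dm/m = −Q_out dt/V(t) ⇒ ln(m/m₀) = −(Q_out/(Q_in−Q_out)) ln(V/V₀).
m = m₀ (V₀/V)^(Q_out/(Q_in−Q_out)) = 65.8 × (1130/3098.0)^(3.6098) = 1.7264 g.
C = m/V = 1.7264/3098.0 = 0.00055726 g/L.

0.000557 g/L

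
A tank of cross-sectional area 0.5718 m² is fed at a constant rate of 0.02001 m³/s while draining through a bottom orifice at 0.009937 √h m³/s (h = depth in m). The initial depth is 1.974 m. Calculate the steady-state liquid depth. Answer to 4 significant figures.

4.055 m

Level balance: A dh/dt = 0.02001 − 0.009937 √h. Setting dh/dt = 0:
Q_in = 0.009937 √h_ss ⇒ √h_ss = 0.02001/0.009937 = 2.01369.
h_ss = 2.01369² = 4.05493 m. (Since h₀ = 1.974 m < h_ss, the level will rise toward this value.)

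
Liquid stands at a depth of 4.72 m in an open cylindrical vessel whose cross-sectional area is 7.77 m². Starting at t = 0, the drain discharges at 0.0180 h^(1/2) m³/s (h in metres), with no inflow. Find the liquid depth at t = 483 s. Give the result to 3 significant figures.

A dh/dt = −Q_out = −0.0180 √h.
This is separable: 2 d(√h)/dt = −0.0180/A, so √h = √h₀ − (0.0180/(2A)) t.
√h = √4.72 − 0.0180·483/(2·7.77) = 2.1726 − 0.55946 = 1.6131.
h = 1.6131² = 2.6021 m.

2.60 m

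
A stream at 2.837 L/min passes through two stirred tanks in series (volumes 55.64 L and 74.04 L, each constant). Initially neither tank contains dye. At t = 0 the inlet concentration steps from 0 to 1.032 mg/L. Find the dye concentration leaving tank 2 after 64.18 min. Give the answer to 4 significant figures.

0.7952 mg/L

Each tank obeys Vᵢ dCᵢ/dt = Q(Cᵢ₋₁ − Cᵢ), so τᵢ = Vᵢ/Q.
τ₁ = 55.64/2.837 = 19.6123 min; τ₂ = 74.04/2.837 = 26.0980 min.
Solving the cascade with C₁(0)=C₂(0)=0 gives C₂(t) = C_in[1 − (τ₁ e^(−t/τ₁) − τ₂ e^(−t/τ₂))/(τ₁ − τ₂)].
At t = 64.18: e^(−t/τ₁) = 0.0379137, e^(−t/τ₂) = 0.0855039.
C₂ = 1.032·[1 − (19.6123·0.0379137 − 26.0980·0.0855039)/(-6.48572)] = 1.032·0.770588 = 0.795246 mg/L.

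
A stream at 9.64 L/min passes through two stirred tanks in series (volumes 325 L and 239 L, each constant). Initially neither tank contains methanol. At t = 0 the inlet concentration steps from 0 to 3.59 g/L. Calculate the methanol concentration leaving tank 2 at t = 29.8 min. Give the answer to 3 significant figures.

Species balance on tank i: dCᵢ/dt = (Cᵢ₋₁ − Cᵢ)/τᵢ with τᵢ = Vᵢ/Q.
τ₁ = 325/9.64 = 33.714 min; τ₂ = 239/9.64 = 24.793 min.
Solving the cascade with C₁(0)=C₂(0)=0 gives C₂(t) = C_in[1 − (τ₁ e^(−t/τ₁) − τ₂ e^(−t/τ₂))/(τ₁ − τ₂)].
At t = 29.8: e^(−t/τ₁) = 0.41316, e^(−t/τ₂) = 0.30060.
C₂ = 3.59·[1 − (33.714·0.41316 − 24.793·0.30060)/(8.9212)] = 3.59·0.27402 = 0.98372 g/L.

0.984 g/L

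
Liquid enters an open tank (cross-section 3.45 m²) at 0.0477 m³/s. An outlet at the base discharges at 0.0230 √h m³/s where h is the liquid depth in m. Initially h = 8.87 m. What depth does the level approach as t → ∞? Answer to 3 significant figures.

Level balance: A dh/dt = 0.0477 − 0.0230 √h. Setting dh/dt = 0:
Q_in = 0.0230 √h_ss ⇒ √h_ss = 0.0477/0.0230 = 2.0739.
h_ss = 2.0739² = 4.3011 m. (Since h₀ = 8.87 m > h_ss, the level will fall toward this value.)

4.30 m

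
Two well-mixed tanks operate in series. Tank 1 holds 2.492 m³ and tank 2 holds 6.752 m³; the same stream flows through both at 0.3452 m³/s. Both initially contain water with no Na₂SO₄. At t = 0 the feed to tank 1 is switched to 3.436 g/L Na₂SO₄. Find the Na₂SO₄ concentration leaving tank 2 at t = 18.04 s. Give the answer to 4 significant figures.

1.436 g/L

Time constants: τᵢ = Vᵢ/Q for each well-mixed tank.
τ₁ = 2.492/0.3452 = 7.21900 s; τ₂ = 6.752/0.3452 = 19.5597 s.
Tank 1: C₁ = C_in(1 − e^(−t/τ₁)). Tank 2 (τ₁ ≠ τ₂): C₂ = C_in[1 − (τ₁ e^(−t/τ₁) − τ₂ e^(−t/τ₂))/(τ₁ − τ₂)].
At t = 18.04: e^(−t/τ₁) = 0.0821704, e^(−t/τ₂) = 0.397601.
C₂ = 3.436·[1 − (7.21900·0.0821704 − 19.5597·0.397601)/(-12.3407)] = 3.436·0.417879 = 1.43583 g/L.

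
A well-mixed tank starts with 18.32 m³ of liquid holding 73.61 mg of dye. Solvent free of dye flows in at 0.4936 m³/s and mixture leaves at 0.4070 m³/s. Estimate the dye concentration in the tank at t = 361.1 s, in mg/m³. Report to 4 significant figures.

0.01377 mg/m³

Total volume: dV/dt = Q_in − Q_out = 0.0866000 m³/s, so V(t) = 18.32 + 0.0866000 t and V(361.1) = 49.5913 m³.
Species balance (pure solvent in): dm/dt = −Q_out · m/V(t).
dm/m = −Q_out dt/(V₀ + 0.0866000 t); integrating gives ln(m/m₀) = −(Q_out/(Q_in−Q_out)) ln(V/V₀).
m = m₀ (V₀/V)^(Q_out/(Q_in−Q_out)) = 73.61 × (18.32/49.5913)^(4.69977) = 0.682939 mg.
C = m/V = 0.682939/49.5913 = 0.0137714 mg/m³.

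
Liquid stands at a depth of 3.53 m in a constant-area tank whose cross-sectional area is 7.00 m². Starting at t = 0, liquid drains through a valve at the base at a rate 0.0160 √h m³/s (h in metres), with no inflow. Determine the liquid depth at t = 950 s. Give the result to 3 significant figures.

Mass balance (ρ constant): A dh/dt = −0.0160 √h.
This is separable: 2 d(√h)/dt = −0.0160/A, so √h = √h₀ − (0.0160/(2A)) t.
√h = √3.53 − 0.0160·950/(2·7.00) = 1.8788 − 1.0857 = 0.79312.
h = 0.79312² = 0.62903 m.

0.629 m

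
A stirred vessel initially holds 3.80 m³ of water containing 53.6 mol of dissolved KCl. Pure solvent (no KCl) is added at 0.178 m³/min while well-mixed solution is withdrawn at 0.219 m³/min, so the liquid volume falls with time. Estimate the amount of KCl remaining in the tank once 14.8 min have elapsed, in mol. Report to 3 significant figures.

Total volume: dV/dt = Q_in − Q_out = -0.041000 m³/min, so V(t) = 3.80 − 0.041000 t and V(14.8) = 3.1932 m³.
Species balance (pure solvent in): dm/dt = −Q_out · m/V(t).
Separate: dm/m = −Q_out dt/V(t) ⇒ ln(m/m₀) = −(Q_out/(Q_in−Q_out)) ln(V/V₀).
m = m₀ (V₀/V)^(Q_out/(Q_in−Q_out)) = 53.6 × (3.80/3.1932)^(-5.3415) = 21.163 mol.

21.2 mol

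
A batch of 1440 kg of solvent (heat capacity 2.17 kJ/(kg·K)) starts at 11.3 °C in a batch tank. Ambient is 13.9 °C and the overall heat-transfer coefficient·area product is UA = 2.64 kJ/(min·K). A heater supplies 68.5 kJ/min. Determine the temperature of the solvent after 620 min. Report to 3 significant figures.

22.9 °C

Energy balance: M c_p dT/dt = −UA(T − T_amb) + Q̇.
dT/dt = (T_ss − T)/τ with T_ss = T_amb + Q̇/UA = 13.9 + 68.5/2.64 = 39.847 °C, τ = M c_p/UA = 1440·2.17/2.64 = 1183.6 min.
T approaches T_ss exponentially: T(t) = T_ss + (T₀ − T_ss) e^(−t/τ).
T(620) = 39.847 + (-28.547)·0.59226 = 22.940 °C.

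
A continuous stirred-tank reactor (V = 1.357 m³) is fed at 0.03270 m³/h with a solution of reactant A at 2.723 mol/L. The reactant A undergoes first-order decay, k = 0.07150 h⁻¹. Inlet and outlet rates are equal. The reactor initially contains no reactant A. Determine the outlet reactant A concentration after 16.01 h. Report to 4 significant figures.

0.5378 mol/L

V dC/dt = Q(C_in − C) − k V C.
dC/dt = (Q/V) C_in − (Q/V + k) C; effective rate a = Q/V + k = 0.0240973 + 0.07150 = 0.0955973 h⁻¹.
C_ss = Q C_in/(Q + kV) = 0.686389 mol/L; C(t) = C_ss + (C₀ − C_ss) e^(−a t).
C(16.01) = 0.686389 + (-0.686389)·e^(−0.0955973·16.01) = 0.686389 + (-0.686389)·0.216425 = 0.537837 mol/L.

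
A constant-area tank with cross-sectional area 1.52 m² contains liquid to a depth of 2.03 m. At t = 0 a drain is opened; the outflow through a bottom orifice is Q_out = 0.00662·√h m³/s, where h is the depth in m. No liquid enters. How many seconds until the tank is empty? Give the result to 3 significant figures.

654 s

A dh/dt = −Q_out = −0.00662 √h.
Separate and integrate: 2(√h − √h₀) = −(0.00662/A) t.
Tank is empty when √h = 0: t_empty = 2A√h₀/0.00662.
t_empty = 2·1.52·√2.03/0.00662 = 3.0400·1.4248/0.00662 = 654.28 s.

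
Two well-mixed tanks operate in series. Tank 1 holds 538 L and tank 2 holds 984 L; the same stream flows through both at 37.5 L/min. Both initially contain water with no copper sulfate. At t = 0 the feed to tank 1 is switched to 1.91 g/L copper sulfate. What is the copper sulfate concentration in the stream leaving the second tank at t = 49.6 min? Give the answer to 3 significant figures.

1.35 g/L

Each tank obeys Vᵢ dCᵢ/dt = Q(Cᵢ₋₁ − Cᵢ), so τᵢ = Vᵢ/Q.
τ₁ = 538/37.5 = 14.347 min; τ₂ = 984/37.5 = 26.240 min.
Solving the cascade with C₁(0)=C₂(0)=0 gives C₂(t) = C_in[1 − (τ₁ e^(−t/τ₁) − τ₂ e^(−t/τ₂))/(τ₁ − τ₂)].
At t = 49.6: e^(−t/τ₁) = 0.031516, e^(−t/τ₂) = 0.15103.
C₂ = 1.91·[1 − (14.347·0.031516 − 26.240·0.15103)/(-11.893)] = 1.91·0.70479 = 1.3462 g/L.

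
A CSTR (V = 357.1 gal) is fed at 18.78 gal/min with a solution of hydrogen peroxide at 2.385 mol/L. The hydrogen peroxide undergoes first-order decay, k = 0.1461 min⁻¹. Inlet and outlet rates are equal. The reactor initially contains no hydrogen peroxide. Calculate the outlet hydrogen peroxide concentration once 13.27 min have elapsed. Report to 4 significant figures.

0.5861 mol/L

Accumulation = in − out − consumed: V dC/dt = Q C_in − Q C − k V C.
This is linear with rate a = Q/V + k = 0.198690 min⁻¹.
C_ss = Q C_in/(Q + kV) = 0.631273 mol/L; C(t) = C_ss + (C₀ − C_ss) e^(−a t).
C(13.27) = 0.631273 + (-0.631273)·e^(−0.198690·13.27) = 0.631273 + (-0.631273)·0.0716028 = 0.586072 mol/L.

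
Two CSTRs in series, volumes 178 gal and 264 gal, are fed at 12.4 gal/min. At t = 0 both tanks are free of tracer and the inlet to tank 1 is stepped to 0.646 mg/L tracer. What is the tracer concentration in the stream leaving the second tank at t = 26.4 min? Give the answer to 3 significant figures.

0.285 mg/L

Each tank obeys Vᵢ dCᵢ/dt = Q(Cᵢ₋₁ − Cᵢ), so τᵢ = Vᵢ/Q.
τ₁ = 178/12.4 = 14.355 min; τ₂ = 264/12.4 = 21.290 min.
Tank 1: C₁ = C_in(1 − e^(−t/τ₁)). Tank 2 (τ₁ ≠ τ₂): C₂ = C_in[1 − (τ₁ e^(−t/τ₁) − τ₂ e^(−t/τ₂))/(τ₁ − τ₂)].
At t = 26.4: e^(−t/τ₁) = 0.15896, e^(−t/τ₂) = 0.28938.
C₂ = 0.646·[1 − (14.355·0.15896 − 21.290·0.28938)/(-6.9355)] = 0.646·0.44067 = 0.28467 mg/L.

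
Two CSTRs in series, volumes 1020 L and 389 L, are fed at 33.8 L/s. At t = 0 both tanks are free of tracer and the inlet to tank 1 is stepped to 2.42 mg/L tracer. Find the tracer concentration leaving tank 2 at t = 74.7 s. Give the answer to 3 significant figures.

Time constants: τᵢ = Vᵢ/Q for each well-mixed tank.
τ₁ = 1020/33.8 = 30.178 s; τ₂ = 389/33.8 = 11.509 s.
Solving the cascade with C₁(0)=C₂(0)=0 gives C₂(t) = C_in[1 − (τ₁ e^(−t/τ₁) − τ₂ e^(−t/τ₂))/(τ₁ − τ₂)].
At t = 74.7: e^(−t/τ₁) = 0.084133, e^(−t/τ₂) = 0.0015176.
C₂ = 2.42·[1 − (30.178·0.084133 − 11.509·0.0015176)/(18.669)] = 2.42·0.86494 = 2.0931 mg/L.

2.09 mg/L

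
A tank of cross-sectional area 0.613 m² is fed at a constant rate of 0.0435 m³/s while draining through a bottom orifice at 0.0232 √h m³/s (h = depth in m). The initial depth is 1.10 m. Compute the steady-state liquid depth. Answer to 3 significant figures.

Unsteady balance on liquid volume: A dh/dt = Q_in − 0.0232 √h. At steady state dh/dt = 0:
Q_in = 0.0232 √h_ss ⇒ √h_ss = 0.0435/0.0232 = 1.8750.
h_ss = 1.8750² = 3.5156 m. (Since h₀ = 1.10 m < h_ss, the level will rise toward this value.)

3.52 m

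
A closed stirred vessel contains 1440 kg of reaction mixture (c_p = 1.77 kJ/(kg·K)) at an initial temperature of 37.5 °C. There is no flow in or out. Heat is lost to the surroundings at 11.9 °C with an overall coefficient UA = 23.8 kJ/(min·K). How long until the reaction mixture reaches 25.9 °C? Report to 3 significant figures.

64.6 min

Energy balance: M c_p dT/dt = −UA(T − T_amb).
τ = M c_p/UA = 107.09 min; T_ss = T_amb = 11.900 °C.
T(t) = T_ss + (T₀ − T_ss)e^(−t/τ); set T = 25.9:
t = −τ ln[(T − T_ss)/(T₀ − T_ss)] = −107.09 · ln(0.54687) = 64.634 min.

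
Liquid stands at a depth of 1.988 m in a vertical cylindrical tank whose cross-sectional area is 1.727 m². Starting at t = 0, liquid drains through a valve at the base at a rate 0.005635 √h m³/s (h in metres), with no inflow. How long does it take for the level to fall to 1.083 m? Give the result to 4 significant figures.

With no inflow, A dh/dt = −0.005635 √h.
∫ h^(−1/2) dh = −(0.005635/A) ∫ dt, giving 2√h = 2√h₀ − (0.005635/A) t.
t = 2A(√h₀ − √h)/0.005635 = 2·1.727·(√1.988 − √1.083)/0.005635
  = 3.45400 × (1.40996 − 1.04067) / 0.005635 = 226.359 s.

226.4 s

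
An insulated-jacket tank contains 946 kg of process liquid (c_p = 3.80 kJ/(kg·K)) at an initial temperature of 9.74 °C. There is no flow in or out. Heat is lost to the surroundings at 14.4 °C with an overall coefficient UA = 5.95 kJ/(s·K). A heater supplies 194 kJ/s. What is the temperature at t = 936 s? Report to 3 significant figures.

39.1 °C

Lumped-capacitance energy balance: M c_p dT/dt = UA(T_amb − T) + Q̇.
dT/dt = (T_ss − T)/τ with T_ss = T_amb + Q̇/UA = 14.4 + 194/5.95 = 47.005 °C, τ = M c_p/UA = 946·3.80/5.95 = 604.17 s.
This is linear first-order; T(t) = T_ss + (T₀ − T_ss) e^(−t/τ).
T(936) = 47.005 + (-37.265)·0.21241 = 39.090 °C.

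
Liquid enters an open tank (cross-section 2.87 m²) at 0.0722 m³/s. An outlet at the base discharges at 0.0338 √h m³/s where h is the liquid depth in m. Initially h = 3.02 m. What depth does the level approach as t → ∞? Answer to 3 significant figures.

4.56 m

Level balance: A dh/dt = 0.0722 − 0.0338 √h. Setting dh/dt = 0:
Q_in = 0.0338 √h_ss ⇒ √h_ss = 0.0722/0.0338 = 2.1361.
h_ss = 2.1361² = 4.5629 m. (Since h₀ = 3.02 m < h_ss, the level will rise toward this value.)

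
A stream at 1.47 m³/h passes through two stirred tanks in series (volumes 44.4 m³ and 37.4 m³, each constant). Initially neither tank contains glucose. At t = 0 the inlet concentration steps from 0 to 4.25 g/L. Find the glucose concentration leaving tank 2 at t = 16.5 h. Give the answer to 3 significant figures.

Time constants: τᵢ = Vᵢ/Q for each well-mixed tank.
τ₁ = 44.4/1.47 = 30.204 h; τ₂ = 37.4/1.47 = 25.442 h.
Tank 1: C₁ = C_in(1 − e^(−t/τ₁)). Tank 2 (τ₁ ≠ τ₂): C₂ = C_in[1 − (τ₁ e^(−t/τ₁) − τ₂ e^(−t/τ₂))/(τ₁ − τ₂)].
At t = 16.5: e^(−t/τ₁) = 0.57910, e^(−t/τ₂) = 0.52281.
C₂ = 4.25·[1 − (30.204·0.57910 − 25.442·0.52281)/(4.7619)] = 4.25·0.12019 = 0.51079 g/L.

0.511 g/L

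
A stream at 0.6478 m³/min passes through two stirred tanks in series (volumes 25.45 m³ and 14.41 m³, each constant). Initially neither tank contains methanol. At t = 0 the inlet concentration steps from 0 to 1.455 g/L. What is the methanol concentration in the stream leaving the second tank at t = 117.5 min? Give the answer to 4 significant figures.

1.296 g/L

Each tank obeys Vᵢ dCᵢ/dt = Q(Cᵢ₋₁ − Cᵢ), so τᵢ = Vᵢ/Q.
τ₁ = 25.45/0.6478 = 39.2868 min; τ₂ = 14.41/0.6478 = 22.2445 min.
Tank 1: C₁ = C_in(1 − e^(−t/τ₁)). Tank 2 (τ₁ ≠ τ₂): C₂ = C_in[1 − (τ₁ e^(−t/τ₁) − τ₂ e^(−t/τ₂))/(τ₁ − τ₂)].
At t = 117.5: e^(−t/τ₁) = 0.0502460, e^(−t/τ₂) = 0.00508124.
C₂ = 1.455·[1 − (39.2868·0.0502460 − 22.2445·0.00508124)/(17.0423)] = 1.455·0.890803 = 1.29612 g/L.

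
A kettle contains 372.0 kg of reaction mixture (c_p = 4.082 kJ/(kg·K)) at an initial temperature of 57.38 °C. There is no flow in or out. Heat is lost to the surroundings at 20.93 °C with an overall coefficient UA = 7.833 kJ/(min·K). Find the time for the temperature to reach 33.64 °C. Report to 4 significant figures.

204.2 min

Unsteady energy balance on the tank contents: M c_p dT/dt = −UA(T − T_amb).
τ = M c_p/UA = 193.860 min; T_ss = T_amb = 20.9300 °C.
T(t) = T_ss + (T₀ − T_ss)e^(−t/τ); set T = 33.64:
t = −τ ln[(T − T_ss)/(T₀ − T_ss)] = −193.860 · ln(0.348697) = 204.241 min.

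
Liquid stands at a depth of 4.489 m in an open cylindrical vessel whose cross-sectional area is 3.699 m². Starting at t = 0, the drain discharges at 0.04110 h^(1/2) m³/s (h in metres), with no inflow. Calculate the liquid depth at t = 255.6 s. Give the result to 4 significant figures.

0.4882 m

A dh/dt = −Q_out = −0.04110 √h.
∫ h^(−1/2) dh = −(0.04110/A) ∫ dt, giving 2√h = 2√h₀ − (0.04110/A) t.
√h = √4.489 − 0.04110·255.6/(2·3.699) = 2.11873 − 1.42000 = 0.698726.
h = 0.698726² = 0.488218 m.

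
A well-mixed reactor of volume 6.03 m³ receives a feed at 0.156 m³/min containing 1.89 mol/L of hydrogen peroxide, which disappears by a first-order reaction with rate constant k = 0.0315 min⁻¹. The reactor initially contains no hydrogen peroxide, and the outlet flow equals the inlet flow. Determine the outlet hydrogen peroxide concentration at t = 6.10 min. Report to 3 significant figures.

0.252 mol/L

Accumulation = in − out − consumed: V dC/dt = Q C_in − Q C − k V C.
dC/dt = (Q/V) C_in − (Q/V + k) C; effective rate a = Q/V + k = 0.025871 + 0.0315 = 0.057371 min⁻¹.
C_ss = Q C_in/(Q + kV) = 0.85227 mol/L; C(t) = C_ss + (C₀ − C_ss) e^(−a t).
C(6.10) = 0.85227 + (-0.85227)·e^(−0.057371·6.10) = 0.85227 + (-0.85227)·0.70472 = 0.25166 mol/L.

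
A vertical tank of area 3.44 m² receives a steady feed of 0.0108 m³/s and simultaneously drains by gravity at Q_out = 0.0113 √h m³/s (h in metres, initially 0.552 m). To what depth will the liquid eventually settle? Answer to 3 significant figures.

0.913 m

Level balance: A dh/dt = 0.0108 − 0.0113 √h. Setting dh/dt = 0:
Q_in = 0.0113 √h_ss ⇒ √h_ss = 0.0108/0.0113 = 0.95575.
h_ss = 0.95575² = 0.91346 m. (Since h₀ = 0.552 m < h_ss, the level will rise toward this value.)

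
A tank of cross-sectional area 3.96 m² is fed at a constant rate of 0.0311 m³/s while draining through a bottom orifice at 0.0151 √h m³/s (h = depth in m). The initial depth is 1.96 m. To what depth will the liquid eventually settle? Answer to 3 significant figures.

4.24 m

A dh/dt = Q_in − 0.0151 √h. Steady state requires inflow = outflow:
Q_in = 0.0151 √h_ss ⇒ √h_ss = 0.0311/0.0151 = 2.0596.
h_ss = 2.0596² = 4.2420 m. (Since h₀ = 1.96 m < h_ss, the level will rise toward this value.)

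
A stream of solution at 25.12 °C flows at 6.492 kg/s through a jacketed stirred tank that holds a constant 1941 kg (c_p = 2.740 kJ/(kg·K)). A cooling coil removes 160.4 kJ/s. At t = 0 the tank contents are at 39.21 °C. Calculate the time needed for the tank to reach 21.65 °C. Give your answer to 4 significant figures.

426.6 s

M c_p dT/dt = ṁ c_p (T_in − T) − Q̇.
τ = M/ṁ = 298.983 s; T_ss = T_in − Q̇/(ṁ c_p) = 16.1027 °C.
T(t) = T_ss + (T₀ − T_ss) e^(−t/τ). Set T = 21.65:
e^(−t/τ) = (21.65 − 16.1027)/(39.21 − 16.1027) = 0.240066
t = −298.983 · ln(0.240066) = 426.602 s.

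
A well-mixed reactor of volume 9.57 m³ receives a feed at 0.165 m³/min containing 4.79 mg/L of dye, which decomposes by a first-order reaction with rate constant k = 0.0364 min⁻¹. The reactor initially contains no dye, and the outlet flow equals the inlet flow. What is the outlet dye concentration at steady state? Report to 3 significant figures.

1.54 mg/L

Species balance: V dC/dt = Q C_in − Q C − k V C.
At steady state: 0 = Q C_in − (Q + kV) C_ss, so C_ss = Q C_in/(Q + kV).
C_ss = 0.165·4.79/(0.165 + 0.0364·9.57) = 0.79035/0.51335 = 1.5396 mg/L.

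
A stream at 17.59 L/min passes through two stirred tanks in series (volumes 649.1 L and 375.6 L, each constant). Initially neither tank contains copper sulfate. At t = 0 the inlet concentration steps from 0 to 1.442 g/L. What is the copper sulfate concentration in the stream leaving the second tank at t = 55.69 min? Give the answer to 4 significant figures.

Species balance on tank i: dCᵢ/dt = (Cᵢ₋₁ − Cᵢ)/τᵢ with τᵢ = Vᵢ/Q.
τ₁ = 649.1/17.59 = 36.9016 min; τ₂ = 375.6/17.59 = 21.3530 min.
Tank 1: C₁ = C_in(1 − e^(−t/τ₁)). Tank 2 (τ₁ ≠ τ₂): C₂ = C_in[1 − (τ₁ e^(−t/τ₁) − τ₂ e^(−t/τ₂))/(τ₁ − τ₂)].
At t = 55.69: e^(−t/τ₁) = 0.221099, e^(−t/τ₂) = 0.0736774.
C₂ = 1.442·[1 − (36.9016·0.221099 − 21.3530·0.0736774)/(15.5486)] = 1.442·0.576447 = 0.831236 g/L.

0.8312 g/L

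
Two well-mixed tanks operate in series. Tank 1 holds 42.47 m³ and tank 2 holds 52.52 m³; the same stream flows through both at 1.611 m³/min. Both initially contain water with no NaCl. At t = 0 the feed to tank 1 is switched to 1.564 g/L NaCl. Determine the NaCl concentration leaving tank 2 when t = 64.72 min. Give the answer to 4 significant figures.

1.009 g/L

Species balance on tank i: dCᵢ/dt = (Cᵢ₋₁ − Cᵢ)/τᵢ with τᵢ = Vᵢ/Q.
τ₁ = 42.47/1.611 = 26.3625 min; τ₂ = 52.52/1.611 = 32.6009 min.
Tank 1: C₁ = C_in(1 − e^(−t/τ₁)). Tank 2 (τ₁ ≠ τ₂): C₂ = C_in[1 − (τ₁ e^(−t/τ₁) − τ₂ e^(−t/τ₂))/(τ₁ − τ₂)].
At t = 64.72: e^(−t/τ₁) = 0.0858631, e^(−t/τ₂) = 0.137350.
C₂ = 1.564·[1 − (26.3625·0.0858631 − 32.6009·0.137350)/(-6.23836)] = 1.564·0.645073 = 1.00889 g/L.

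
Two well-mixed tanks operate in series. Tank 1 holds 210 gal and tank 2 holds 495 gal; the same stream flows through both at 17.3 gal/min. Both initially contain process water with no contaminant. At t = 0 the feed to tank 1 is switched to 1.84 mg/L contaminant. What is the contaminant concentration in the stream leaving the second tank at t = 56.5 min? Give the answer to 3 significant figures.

1.41 mg/L

Each tank obeys Vᵢ dCᵢ/dt = Q(Cᵢ₋₁ − Cᵢ), so τᵢ = Vᵢ/Q.
τ₁ = 210/17.3 = 12.139 min; τ₂ = 495/17.3 = 28.613 min.
Tank 1: C₁ = C_in(1 − e^(−t/τ₁)). Tank 2 (τ₁ ≠ τ₂): C₂ = C_in[1 − (τ₁ e^(−t/τ₁) − τ₂ e^(−t/τ₂))/(τ₁ − τ₂)].
At t = 56.5: e^(−t/τ₁) = 0.0095184, e^(−t/τ₂) = 0.13881.
C₂ = 1.84·[1 − (12.139·0.0095184 − 28.613·0.13881)/(-16.474)] = 1.84·0.76592 = 1.4093 mg/L.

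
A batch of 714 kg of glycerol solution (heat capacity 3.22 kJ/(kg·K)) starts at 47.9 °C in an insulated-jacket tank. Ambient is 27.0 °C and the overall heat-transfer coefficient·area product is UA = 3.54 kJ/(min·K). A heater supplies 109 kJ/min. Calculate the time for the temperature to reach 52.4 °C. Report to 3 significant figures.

394 min

Lumped-capacitance energy balance: M c_p dT/dt = UA(T_amb − T) + Q̇.
τ = M c_p/UA = 649.46 min; T_ss = T_amb + Q̇/UA = 27.0 + 109/3.54 = 57.791 °C.
T(t) = T_ss + (T₀ − T_ss)e^(−t/τ); set T = 52.4:
t = −τ ln[(T − T_ss)/(T₀ − T_ss)] = −649.46 · ln(0.54504) = 394.15 min.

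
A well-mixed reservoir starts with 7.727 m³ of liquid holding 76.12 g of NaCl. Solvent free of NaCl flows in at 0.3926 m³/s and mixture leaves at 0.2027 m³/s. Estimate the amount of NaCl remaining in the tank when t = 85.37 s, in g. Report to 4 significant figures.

Total volume: dV/dt = Q_in − Q_out = 0.189900 m³/s, so V(t) = 7.727 + 0.189900 t and V(85.37) = 23.9388 m³.
Solute balance: dm/dt = 0 − Q_out C = −Q_out m/V(t).
dm/m = −Q_out dt/(V₀ + 0.189900 t); integrating gives ln(m/m₀) = −(Q_out/(Q_in−Q_out)) ln(V/V₀).
m = m₀ (V₀/V)^(Q_out/(Q_in−Q_out)) = 76.12 × (7.727/23.9388)^(1.06740) = 22.7670 g.

22.77 g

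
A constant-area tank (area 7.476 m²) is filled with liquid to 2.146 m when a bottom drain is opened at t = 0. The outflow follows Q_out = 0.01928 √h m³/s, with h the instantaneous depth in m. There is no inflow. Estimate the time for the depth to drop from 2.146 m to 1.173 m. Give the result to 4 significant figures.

296.1 s

With no inflow, A dh/dt = −0.01928 √h.
Separate and integrate: 2(√h − √h₀) = −(0.01928/A) t.
t = 2A(√h₀ − √h)/0.01928 = 2·7.476·(√2.146 − √1.173)/0.01928
  = 14.9520 × (1.46492 − 1.08305) / 0.01928 = 296.149 s.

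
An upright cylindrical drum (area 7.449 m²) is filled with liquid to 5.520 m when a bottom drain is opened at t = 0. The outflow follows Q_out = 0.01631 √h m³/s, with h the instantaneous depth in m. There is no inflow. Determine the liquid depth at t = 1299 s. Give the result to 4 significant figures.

A dh/dt = −Q_out = −0.01631 √h.
Separate and integrate: 2(√h − √h₀) = −(0.01631/A) t.
√h = √5.520 − 0.01631·1299/(2·7.449) = 2.34947 − 1.42212 = 0.927352.
h = 0.927352² = 0.859981 m.

0.8600 m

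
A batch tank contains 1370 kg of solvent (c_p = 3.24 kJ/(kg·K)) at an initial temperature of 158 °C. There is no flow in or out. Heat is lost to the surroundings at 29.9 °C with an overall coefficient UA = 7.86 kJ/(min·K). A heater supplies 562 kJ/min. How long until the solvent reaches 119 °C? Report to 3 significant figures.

660 min

M c_p dT/dt = −UA(T − T_amb) + Q̇.
τ = M c_p/UA = 564.73 min; T_ss = T_amb + Q̇/UA = 29.9 + 562/7.86 = 101.40 °C.
T(t) = T_ss + (T₀ − T_ss)e^(−t/τ); set T = 119:
t = −τ ln[(T − T_ss)/(T₀ − T_ss)] = −564.73 · ln(0.31094) = 659.70 min.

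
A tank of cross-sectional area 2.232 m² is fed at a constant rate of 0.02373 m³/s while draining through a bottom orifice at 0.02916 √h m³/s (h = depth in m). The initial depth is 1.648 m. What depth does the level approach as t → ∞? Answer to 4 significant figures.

0.6622 m

Volume balance on the tank: A dh/dt = Q_in − 0.02916 √h. At steady state dh/dt = 0:
Q_in = 0.02916 √h_ss ⇒ √h_ss = 0.02373/0.02916 = 0.813786.
h_ss = 0.813786² = 0.662248 m. (Since h₀ = 1.648 m > h_ss, the level will fall toward this value.)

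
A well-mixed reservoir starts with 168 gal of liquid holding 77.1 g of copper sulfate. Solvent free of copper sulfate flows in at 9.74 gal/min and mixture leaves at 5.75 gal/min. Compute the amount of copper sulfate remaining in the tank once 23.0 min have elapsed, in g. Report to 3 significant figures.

41.1 g

Total volume: dV/dt = Q_in − Q_out = 3.9900 gal/min, so V(t) = 168 + 3.9900 t and V(23.0) = 259.77 gal.
No copper sulfate enters, so dm/dt = −Q_out · (m/V).
dm/m = −Q_out dt/(V₀ + 3.9900 t); integrating gives ln(m/m₀) = −(Q_out/(Q_in−Q_out)) ln(V/V₀).
m = m₀ (V₀/V)^(Q_out/(Q_in−Q_out)) = 77.1 × (168/259.77)^(1.4411) = 41.142 g.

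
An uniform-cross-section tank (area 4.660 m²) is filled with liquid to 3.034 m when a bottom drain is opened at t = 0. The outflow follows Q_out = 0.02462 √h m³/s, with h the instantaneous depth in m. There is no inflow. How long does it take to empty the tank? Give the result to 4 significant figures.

659.4 s

Mass balance (ρ constant): A dh/dt = −0.02462 √h.
Separate and integrate: 2(√h − √h₀) = −(0.02462/A) t.
Tank is empty when √h = 0: t_empty = 2A√h₀/0.02462.
t_empty = 2·4.660·√3.034/0.02462 = 9.32000·1.74184/0.02462 = 659.380 s.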